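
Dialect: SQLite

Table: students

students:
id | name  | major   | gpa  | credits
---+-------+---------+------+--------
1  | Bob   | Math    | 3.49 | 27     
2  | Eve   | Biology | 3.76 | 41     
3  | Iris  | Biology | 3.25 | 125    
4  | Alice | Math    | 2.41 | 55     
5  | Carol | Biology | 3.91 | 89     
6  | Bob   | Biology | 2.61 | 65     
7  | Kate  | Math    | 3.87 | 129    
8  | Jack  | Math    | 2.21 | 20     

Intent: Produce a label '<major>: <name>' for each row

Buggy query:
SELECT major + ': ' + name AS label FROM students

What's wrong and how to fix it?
Bug: '+' is numeric addition; on text columns SQLite converts them to 0 instead of concatenating

Fix: Replace + with || to concatenate text

Corrected query:
SELECT major || ': ' || name AS label FROM students

Result:
label         
--------------
Math: Bob     
Biology: Eve  
Biology: Iris 
Math: Alice   
Biology: Carol
Biology: Bob  
Math: Kate    
Math: Jack    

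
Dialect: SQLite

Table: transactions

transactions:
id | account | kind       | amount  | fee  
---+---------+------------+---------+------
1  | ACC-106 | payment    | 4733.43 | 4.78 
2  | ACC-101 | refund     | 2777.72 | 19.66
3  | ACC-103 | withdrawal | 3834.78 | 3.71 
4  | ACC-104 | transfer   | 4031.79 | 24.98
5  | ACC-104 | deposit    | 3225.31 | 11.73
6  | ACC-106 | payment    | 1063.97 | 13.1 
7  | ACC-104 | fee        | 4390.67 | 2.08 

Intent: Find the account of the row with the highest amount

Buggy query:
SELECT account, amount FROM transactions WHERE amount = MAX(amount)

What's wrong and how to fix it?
Bug: MAX(amount) is an aggregate and cannot be used directly in WHERE

Fix: Use a subquery: WHERE amount = (SELECT MAX(amount) FROM transactions)

Corrected query:
SELECT account, amount FROM transactions WHERE amount = (SELECT MAX(amount) FROM transactions)

Result:
account | amount 
--------+--------
ACC-106 | 4733.43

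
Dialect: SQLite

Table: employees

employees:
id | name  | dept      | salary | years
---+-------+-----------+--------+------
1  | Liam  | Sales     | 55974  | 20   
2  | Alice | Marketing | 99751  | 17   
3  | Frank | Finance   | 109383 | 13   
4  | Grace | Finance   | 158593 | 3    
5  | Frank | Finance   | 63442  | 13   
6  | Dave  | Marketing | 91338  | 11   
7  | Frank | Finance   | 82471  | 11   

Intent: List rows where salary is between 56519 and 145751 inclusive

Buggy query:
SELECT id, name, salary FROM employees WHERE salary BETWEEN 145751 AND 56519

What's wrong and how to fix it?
Bug: BETWEEN expects the lower bound first; with 145751 AND 56519 the range is empty

Fix: Write BETWEEN 56519 AND 145751

Corrected query:
SELECT id, name, salary FROM employees WHERE salary BETWEEN 56519 AND 145751

Result:
id | name  | salary
---+-------+-------
2  | Alice | 99751 
3  | Frank | 109383
5  | Frank | 63442 
6  | Dave  | 91338 
7  | Frank | 82471 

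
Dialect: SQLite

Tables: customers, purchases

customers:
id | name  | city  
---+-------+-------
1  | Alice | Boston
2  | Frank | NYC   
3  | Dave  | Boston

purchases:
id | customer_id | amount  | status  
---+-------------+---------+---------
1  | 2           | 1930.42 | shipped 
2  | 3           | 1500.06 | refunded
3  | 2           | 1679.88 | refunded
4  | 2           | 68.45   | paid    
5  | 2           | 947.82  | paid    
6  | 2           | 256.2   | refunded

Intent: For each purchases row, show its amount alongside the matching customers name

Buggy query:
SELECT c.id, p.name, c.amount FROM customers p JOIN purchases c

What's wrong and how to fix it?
Bug: JOIN with no ON clause produces a cartesian product; every purchases row pairs with every customers row

Fix: Specify the join condition linking the foreign key to the parent id

Corrected query:
SELECT c.id, p.name, c.amount FROM customers p JOIN purchases c ON c.customer_id = p.id

Result:
id | name  | amount 
---+-------+--------
1  | Frank | 1930.42
2  | Dave  | 1500.06
3  | Frank | 1679.88
4  | Frank | 68.45  
5  | Frank | 947.82 
6  | Frank | 256.2  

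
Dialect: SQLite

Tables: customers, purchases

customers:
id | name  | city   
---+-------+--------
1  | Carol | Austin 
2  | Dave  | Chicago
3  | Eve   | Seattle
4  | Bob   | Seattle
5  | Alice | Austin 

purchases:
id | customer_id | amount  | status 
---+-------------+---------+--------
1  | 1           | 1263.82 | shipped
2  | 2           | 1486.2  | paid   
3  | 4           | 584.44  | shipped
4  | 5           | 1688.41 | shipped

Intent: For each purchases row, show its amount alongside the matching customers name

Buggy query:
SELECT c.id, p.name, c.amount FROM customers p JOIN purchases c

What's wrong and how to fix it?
Bug: JOIN with no ON clause produces a cartesian product; every purchases row pairs with every customers row

Fix: Add ON c.customer_id = p.id to the JOIN

Corrected query:
SELECT c.id, p.name, c.amount FROM customers p JOIN purchases c ON c.customer_id = p.id

Result:
id | name  | amount 
---+-------+--------
1  | Carol | 1263.82
2  | Dave  | 1486.2 
3  | Bob   | 584.44 
4  | Alice | 1688.41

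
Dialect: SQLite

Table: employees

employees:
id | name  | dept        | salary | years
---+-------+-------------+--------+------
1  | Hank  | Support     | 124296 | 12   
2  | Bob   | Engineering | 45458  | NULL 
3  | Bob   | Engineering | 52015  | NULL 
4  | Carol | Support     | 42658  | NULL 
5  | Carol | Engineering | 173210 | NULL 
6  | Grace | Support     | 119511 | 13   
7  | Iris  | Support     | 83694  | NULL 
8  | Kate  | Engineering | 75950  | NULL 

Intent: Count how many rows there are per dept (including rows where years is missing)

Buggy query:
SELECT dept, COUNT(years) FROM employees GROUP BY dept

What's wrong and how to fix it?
Bug: COUNT(years) skips NULLs, so groups with missing years are undercounted

Fix: Use COUNT(*) to count all rows regardless of NULL

Corrected query:
SELECT dept, COUNT(*) FROM employees GROUP BY dept

Result:
dept        | COUNT(*)
------------+---------
Engineering | 4       
Support     | 4       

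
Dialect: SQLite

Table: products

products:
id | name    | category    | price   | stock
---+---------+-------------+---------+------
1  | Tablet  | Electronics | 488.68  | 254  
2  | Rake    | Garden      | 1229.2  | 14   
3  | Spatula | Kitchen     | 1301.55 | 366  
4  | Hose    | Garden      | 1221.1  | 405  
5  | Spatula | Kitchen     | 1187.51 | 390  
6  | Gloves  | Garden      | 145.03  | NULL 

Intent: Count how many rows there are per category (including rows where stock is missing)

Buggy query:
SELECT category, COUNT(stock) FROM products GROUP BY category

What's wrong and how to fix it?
Bug: COUNT(column) counts non-NULL values only; rows with NULL stock aren't counted

Fix: Use COUNT(*) to count all rows regardless of NULL

Corrected query:
SELECT category, COUNT(*) FROM products GROUP BY category

Result:
category    | COUNT(*)
------------+---------
Electronics | 1       
Garden      | 3       
Kitchen     | 2       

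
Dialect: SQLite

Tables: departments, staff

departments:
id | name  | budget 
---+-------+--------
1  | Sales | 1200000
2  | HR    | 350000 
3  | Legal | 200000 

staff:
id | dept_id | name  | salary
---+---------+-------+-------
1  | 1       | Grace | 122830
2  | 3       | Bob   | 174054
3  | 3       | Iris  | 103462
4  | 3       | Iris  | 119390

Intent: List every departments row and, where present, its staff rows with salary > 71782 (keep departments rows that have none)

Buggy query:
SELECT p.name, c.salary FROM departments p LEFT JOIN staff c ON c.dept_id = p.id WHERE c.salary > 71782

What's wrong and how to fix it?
Bug: A WHERE condition on the right-hand table after LEFT JOIN drops unmatched parents

Fix: Move the right-table condition into the ON clause so unmatched parents are kept

Corrected query:
SELECT p.name, c.salary FROM departments p LEFT JOIN staff c ON c.dept_id = p.id AND c.salary > 71782

Result:
name  | salary
------+-------
Sales | 122830
HR    | NULL  
Legal | 103462
Legal | 119390
Legal | 174054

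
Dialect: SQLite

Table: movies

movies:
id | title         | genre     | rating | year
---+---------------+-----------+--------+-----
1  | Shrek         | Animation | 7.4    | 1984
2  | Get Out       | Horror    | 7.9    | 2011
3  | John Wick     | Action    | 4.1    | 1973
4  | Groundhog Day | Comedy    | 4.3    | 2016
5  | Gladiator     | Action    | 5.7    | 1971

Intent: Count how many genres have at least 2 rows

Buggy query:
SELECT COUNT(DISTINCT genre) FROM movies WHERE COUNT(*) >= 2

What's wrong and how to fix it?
Bug: COUNT(*) cannot appear in WHERE; the per-group count doesn't exist yet

Fix: Use a subquery that GROUPs and filters with HAVING, then count its rows

Corrected query:
SELECT COUNT(*) FROM (SELECT genre FROM movies GROUP BY genre HAVING COUNT(*) >= 2)

Result:
COUNT(*)
--------
1       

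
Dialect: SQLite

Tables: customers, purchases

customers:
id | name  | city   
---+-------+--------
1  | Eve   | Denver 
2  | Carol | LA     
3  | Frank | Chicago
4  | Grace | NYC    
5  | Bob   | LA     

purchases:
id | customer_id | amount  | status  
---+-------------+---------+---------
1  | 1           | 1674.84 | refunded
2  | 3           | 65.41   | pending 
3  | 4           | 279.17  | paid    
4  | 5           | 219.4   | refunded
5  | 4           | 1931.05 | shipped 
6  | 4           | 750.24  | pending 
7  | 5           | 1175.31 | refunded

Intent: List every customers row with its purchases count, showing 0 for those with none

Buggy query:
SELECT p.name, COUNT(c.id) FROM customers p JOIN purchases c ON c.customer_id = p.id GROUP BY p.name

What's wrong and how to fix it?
Bug: INNER JOIN drops customers rows that have no matching purchases rows

Fix: Use LEFT JOIN so parents without children still appear (COUNT(c.id) gives 0)

Corrected query:
SELECT p.name, COUNT(c.id) FROM customers p LEFT JOIN purchases c ON c.customer_id = p.id GROUP BY p.name

Result:
name  | COUNT(c.id)
------+------------
Bob   | 2          
Carol | 0          
Eve   | 1          
Frank | 1          
Grace | 3          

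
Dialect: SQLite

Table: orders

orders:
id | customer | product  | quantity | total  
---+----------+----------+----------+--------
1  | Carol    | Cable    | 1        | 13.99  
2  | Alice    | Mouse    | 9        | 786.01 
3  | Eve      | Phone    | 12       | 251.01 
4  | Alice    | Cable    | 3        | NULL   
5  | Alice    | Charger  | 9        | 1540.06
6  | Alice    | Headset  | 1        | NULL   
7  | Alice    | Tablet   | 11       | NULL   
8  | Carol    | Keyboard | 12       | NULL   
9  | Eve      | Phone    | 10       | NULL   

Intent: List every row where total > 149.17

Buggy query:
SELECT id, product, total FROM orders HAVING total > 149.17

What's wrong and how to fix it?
Bug: HAVING filters the output of aggregation, but this query has no GROUP BY and no aggregate functions, so SQLite rejects it (HAVING clause on a non-aggregate query); the condition here is per row

Fix: Replace HAVING with WHERE since the condition applies to individual rows

Corrected query:
SELECT id, product, total FROM orders WHERE total > 149.17

Result:
id | product | total  
---+---------+--------
2  | Mouse   | 786.01 
3  | Phone   | 251.01 
5  | Charger | 1540.06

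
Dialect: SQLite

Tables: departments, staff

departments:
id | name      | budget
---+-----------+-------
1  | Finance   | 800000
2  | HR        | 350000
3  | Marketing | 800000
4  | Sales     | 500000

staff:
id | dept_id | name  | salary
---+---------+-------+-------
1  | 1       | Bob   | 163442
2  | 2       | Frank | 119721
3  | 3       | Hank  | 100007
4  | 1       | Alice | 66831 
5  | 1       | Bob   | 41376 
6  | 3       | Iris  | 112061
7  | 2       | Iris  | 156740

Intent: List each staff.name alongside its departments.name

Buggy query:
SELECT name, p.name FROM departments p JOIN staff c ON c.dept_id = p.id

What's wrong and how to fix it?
Bug: 'name' exists in both joined tables, so the database can't tell which one is meant

Fix: Qualify the column with its table alias (c.name)

Corrected query:
SELECT c.name, p.name FROM departments p JOIN staff c ON c.dept_id = p.id

Result:
name  | name     
------+----------
Bob   | Finance  
Frank | HR       
Hank  | Marketing
Alice | Finance  
Bob   | Finance  
Iris  | Marketing
Iris  | HR       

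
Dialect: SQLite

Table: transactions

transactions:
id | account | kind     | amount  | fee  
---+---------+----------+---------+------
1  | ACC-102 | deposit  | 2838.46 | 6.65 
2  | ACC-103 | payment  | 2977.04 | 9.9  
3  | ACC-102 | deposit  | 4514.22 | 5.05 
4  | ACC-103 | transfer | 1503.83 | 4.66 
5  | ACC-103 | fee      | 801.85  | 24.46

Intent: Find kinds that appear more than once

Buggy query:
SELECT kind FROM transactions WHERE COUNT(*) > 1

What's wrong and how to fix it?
Bug: WHERE can't reference COUNT(*); aggregates are computed after WHERE

Fix: Group first, then use HAVING for the count condition

Corrected query:
SELECT kind FROM transactions GROUP BY kind HAVING COUNT(*) > 1

Result:
kind   
-------
deposit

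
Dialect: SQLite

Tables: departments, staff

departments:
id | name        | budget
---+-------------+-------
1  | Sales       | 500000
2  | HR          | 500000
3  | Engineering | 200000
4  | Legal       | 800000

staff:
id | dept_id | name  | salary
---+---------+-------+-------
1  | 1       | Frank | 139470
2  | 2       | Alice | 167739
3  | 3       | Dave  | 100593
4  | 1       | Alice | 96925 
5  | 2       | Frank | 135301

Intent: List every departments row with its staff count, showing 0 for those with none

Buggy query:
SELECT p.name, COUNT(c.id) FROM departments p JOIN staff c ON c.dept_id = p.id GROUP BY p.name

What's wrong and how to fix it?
Bug: INNER JOIN drops departments rows that have no matching staff rows

Fix: Switch to LEFT JOIN to retain unmatched parent rows

Corrected query:
SELECT p.name, COUNT(c.id) FROM departments p LEFT JOIN staff c ON c.dept_id = p.id GROUP BY p.name

Result:
name        | COUNT(c.id)
------------+------------
Engineering | 1          
HR          | 2          
Legal       | 0          
Sales       | 2          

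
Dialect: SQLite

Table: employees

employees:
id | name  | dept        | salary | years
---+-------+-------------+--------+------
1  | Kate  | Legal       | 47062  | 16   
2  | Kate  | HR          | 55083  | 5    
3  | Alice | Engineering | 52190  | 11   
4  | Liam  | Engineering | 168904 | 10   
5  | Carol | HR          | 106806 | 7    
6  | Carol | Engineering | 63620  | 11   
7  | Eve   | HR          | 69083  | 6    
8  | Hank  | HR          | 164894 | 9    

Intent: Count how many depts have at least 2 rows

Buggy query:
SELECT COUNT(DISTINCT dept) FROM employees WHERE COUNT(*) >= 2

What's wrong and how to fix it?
Bug: WHERE filters individual rows, not groups, so a group-level COUNT is invalid there

Fix: Use a subquery that GROUPs and filters with HAVING, then count its rows

Corrected query:
SELECT COUNT(*) FROM (SELECT dept FROM employees GROUP BY dept HAVING COUNT(*) >= 2)

Result:
COUNT(*)
--------
2       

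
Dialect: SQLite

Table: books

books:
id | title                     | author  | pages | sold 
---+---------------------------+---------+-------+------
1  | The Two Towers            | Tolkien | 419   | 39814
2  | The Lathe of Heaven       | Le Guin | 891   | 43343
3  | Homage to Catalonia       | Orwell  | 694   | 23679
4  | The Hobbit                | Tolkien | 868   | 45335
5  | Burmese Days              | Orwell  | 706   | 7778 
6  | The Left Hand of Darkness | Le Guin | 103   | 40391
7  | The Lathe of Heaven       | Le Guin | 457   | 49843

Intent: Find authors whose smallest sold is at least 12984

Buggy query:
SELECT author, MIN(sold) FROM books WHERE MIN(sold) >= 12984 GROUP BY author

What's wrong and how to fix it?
Bug: MIN() in WHERE is a misuse of aggregate

Fix: Replace WHERE with HAVING after the GROUP BY

Corrected query:
SELECT author, MIN(sold) FROM books GROUP BY author HAVING MIN(sold) >= 12984

Result:
author  | MIN(sold)
--------+----------
Le Guin | 40391    
Tolkien | 39814    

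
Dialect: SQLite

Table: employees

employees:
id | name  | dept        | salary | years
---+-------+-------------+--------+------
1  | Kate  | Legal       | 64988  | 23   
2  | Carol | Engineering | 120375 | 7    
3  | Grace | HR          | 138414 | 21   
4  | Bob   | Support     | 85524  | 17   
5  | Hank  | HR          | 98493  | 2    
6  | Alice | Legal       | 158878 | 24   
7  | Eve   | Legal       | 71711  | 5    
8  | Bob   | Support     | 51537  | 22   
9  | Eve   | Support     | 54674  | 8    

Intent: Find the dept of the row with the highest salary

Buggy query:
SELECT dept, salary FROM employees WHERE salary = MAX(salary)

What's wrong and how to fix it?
Bug: WHERE is evaluated per row; an aggregate over the whole table isn't defined there

Fix: Wrap MAX in a scalar subquery so WHERE compares against a single value

Corrected query:
SELECT dept, salary FROM employees WHERE salary = (SELECT MAX(salary) FROM employees)

Result:
dept  | salary
------+-------
Legal | 158878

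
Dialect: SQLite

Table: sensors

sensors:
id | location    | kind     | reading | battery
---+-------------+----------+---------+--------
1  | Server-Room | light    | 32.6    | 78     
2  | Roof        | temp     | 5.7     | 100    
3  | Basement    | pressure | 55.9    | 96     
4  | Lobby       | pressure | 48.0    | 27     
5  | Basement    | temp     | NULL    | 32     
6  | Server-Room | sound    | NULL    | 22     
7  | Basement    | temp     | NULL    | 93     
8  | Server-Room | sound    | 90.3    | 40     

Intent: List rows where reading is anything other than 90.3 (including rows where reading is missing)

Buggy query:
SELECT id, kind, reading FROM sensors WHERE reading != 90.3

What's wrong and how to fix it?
Bug: 'reading != 90.3' is unknown when reading is NULL, so NULL rows are silently excluded

Fix: Add an explicit OR reading IS NULL to include the missing-value rows

Corrected query:
SELECT id, kind, reading FROM sensors WHERE reading != 90.3 OR reading IS NULL

Result:
id | kind     | reading
---+----------+--------
1  | light    | 32.6   
2  | temp     | 5.7    
3  | pressure | 55.9   
4  | pressure | 48     
5  | temp     | NULL   
6  | sound    | NULL   
7  | temp     | NULL   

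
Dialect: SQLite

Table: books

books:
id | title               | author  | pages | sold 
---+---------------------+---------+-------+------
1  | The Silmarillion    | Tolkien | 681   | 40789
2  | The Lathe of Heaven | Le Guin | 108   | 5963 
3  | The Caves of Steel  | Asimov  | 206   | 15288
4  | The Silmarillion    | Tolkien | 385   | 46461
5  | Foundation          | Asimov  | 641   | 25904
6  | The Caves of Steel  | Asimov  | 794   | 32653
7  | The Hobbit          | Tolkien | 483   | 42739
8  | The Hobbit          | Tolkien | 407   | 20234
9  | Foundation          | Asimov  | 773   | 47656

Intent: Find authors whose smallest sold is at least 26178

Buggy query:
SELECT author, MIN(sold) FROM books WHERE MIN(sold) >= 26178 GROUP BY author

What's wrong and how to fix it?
Bug: MIN() in WHERE is a misuse of aggregate

Fix: Use HAVING for the per-group MIN condition

Corrected query:
SELECT author, MIN(sold) FROM books GROUP BY author HAVING MIN(sold) >= 26178

Result:
(no rows)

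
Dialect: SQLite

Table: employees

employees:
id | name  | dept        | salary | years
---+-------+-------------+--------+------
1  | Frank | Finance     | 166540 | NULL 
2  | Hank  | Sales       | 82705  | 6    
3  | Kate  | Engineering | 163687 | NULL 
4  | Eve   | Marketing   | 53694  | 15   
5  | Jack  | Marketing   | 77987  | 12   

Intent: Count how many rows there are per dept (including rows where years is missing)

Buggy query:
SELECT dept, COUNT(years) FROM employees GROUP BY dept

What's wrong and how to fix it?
Bug: COUNT(years) skips NULLs, so groups with missing years are undercounted

Fix: Use COUNT(*) to count all rows regardless of NULL

Corrected query:
SELECT dept, COUNT(*) FROM employees GROUP BY dept

Result:
dept        | COUNT(*)
------------+---------
Engineering | 1       
Finance     | 1       
Marketing   | 2       
Sales       | 1       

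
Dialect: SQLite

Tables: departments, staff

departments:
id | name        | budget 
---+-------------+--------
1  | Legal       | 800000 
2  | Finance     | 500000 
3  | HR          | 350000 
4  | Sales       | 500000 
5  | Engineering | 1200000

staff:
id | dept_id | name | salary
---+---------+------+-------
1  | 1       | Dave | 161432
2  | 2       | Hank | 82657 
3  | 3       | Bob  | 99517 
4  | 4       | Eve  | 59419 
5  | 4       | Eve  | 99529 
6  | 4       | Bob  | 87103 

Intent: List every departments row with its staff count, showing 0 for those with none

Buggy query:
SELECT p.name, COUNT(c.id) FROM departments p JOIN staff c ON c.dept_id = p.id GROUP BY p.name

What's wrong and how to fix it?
Bug: INNER JOIN drops departments rows that have no matching staff rows

Fix: Switch to LEFT JOIN to retain unmatched parent rows

Corrected query:
SELECT p.name, COUNT(c.id) FROM departments p LEFT JOIN staff c ON c.dept_id = p.id GROUP BY p.name

Result:
name        | COUNT(c.id)
------------+------------
Engineering | 0          
Finance     | 1          
HR          | 1          
Legal       | 1          
Sales       | 3          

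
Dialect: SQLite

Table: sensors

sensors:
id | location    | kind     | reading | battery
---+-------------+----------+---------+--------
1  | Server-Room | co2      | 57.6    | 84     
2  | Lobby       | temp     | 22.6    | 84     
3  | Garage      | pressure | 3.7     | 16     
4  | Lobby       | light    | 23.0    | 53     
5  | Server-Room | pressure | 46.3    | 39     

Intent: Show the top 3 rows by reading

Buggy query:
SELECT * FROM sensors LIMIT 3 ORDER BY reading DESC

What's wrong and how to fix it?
Bug: ORDER BY cannot follow LIMIT; LIMIT is the final clause

Fix: Swap the clauses: ORDER BY first, then LIMIT

Corrected query:
SELECT * FROM sensors ORDER BY reading DESC LIMIT 3

Result:
id | location    | kind     | reading | battery
---+-------------+----------+---------+--------
1  | Server-Room | co2      | 57.6    | 84     
5  | Server-Room | pressure | 46.3    | 39     
4  | Lobby       | light    | 23      | 53     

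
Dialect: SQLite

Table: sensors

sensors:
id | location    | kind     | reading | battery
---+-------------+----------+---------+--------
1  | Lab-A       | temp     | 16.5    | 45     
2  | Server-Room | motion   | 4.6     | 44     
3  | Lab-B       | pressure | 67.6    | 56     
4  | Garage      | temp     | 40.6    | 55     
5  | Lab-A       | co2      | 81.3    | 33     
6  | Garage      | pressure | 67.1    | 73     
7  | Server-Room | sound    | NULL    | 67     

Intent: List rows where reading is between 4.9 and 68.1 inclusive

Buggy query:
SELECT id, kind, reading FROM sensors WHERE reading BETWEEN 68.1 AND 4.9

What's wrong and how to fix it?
Bug: The bounds are reversed; BETWEEN a AND b requires a <= b to match anything

Fix: Write BETWEEN 4.9 AND 68.1

Corrected query:
SELECT id, kind, reading FROM sensors WHERE reading BETWEEN 4.9 AND 68.1

Result:
id | kind     | reading
---+----------+--------
1  | temp     | 16.5   
3  | pressure | 67.6   
4  | temp     | 40.6   
6  | pressure | 67.1   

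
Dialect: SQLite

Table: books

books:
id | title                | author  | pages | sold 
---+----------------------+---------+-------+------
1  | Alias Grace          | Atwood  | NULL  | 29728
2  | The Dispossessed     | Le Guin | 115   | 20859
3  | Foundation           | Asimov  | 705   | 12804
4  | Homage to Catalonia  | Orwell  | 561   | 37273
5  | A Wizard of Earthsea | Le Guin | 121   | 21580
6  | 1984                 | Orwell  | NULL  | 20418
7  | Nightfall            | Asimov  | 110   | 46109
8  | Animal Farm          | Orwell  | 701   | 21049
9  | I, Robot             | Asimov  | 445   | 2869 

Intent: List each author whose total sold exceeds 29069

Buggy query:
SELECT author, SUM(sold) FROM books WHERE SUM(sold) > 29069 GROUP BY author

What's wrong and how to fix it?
Bug: Aggregate functions cannot appear in a WHERE clause

Fix: Use HAVING (which filters groups after aggregation) instead of WHERE

Corrected query:
SELECT author, SUM(sold) FROM books GROUP BY author HAVING SUM(sold) > 29069

Result:
author  | SUM(sold)
--------+----------
Asimov  | 61782    
Atwood  | 29728    
Le Guin | 42439    
Orwell  | 78740    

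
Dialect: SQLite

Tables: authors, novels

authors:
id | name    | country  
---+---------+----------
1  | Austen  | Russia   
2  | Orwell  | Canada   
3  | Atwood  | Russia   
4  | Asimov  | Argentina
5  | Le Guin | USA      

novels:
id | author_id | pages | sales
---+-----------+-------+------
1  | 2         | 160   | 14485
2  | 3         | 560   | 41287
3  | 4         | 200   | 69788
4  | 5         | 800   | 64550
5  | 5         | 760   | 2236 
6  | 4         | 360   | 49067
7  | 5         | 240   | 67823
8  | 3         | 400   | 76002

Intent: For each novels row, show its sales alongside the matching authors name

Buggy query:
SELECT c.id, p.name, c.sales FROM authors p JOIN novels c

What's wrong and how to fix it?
Bug: Missing join condition: each novels row is matched to all authors rows instead of just its own

Fix: Specify the join condition linking the foreign key to the parent id

Corrected query:
SELECT c.id, p.name, c.sales FROM authors p JOIN novels c ON c.author_id = p.id

Result:
id | name    | sales
---+---------+------
1  | Orwell  | 14485
2  | Atwood  | 41287
3  | Asimov  | 69788
4  | Le Guin | 64550
5  | Le Guin | 2236 
6  | Asimov  | 49067
7  | Le Guin | 67823
8  | Atwood  | 76002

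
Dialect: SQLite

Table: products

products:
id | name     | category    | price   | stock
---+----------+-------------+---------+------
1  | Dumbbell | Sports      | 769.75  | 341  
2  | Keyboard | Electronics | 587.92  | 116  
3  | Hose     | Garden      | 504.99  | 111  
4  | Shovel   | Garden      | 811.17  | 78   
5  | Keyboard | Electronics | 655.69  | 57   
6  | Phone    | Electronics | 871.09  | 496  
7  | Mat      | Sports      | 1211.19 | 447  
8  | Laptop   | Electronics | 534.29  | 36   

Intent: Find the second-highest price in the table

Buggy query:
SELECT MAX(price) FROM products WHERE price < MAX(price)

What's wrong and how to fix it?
Bug: The inner MAX is an aggregate inside WHERE, which is not allowed

Fix: Compute the overall MAX in a subquery, then take MAX of rows below it

Corrected query:
SELECT MAX(price) FROM products WHERE price < (SELECT MAX(price) FROM products)

Result:
MAX(price)
----------
871.09    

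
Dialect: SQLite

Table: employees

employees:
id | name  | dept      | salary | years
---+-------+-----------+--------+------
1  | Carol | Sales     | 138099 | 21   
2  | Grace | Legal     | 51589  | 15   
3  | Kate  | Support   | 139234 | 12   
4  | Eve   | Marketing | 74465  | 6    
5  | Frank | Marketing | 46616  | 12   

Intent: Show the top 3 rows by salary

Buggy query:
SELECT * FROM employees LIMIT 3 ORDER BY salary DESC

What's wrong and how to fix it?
Bug: LIMIT must come after ORDER BY

Fix: Sort with ORDER BY, then apply LIMIT

Corrected query:
SELECT * FROM employees ORDER BY salary DESC LIMIT 3

Result:
id | name  | dept      | salary | years
---+-------+-----------+--------+------
3  | Kate  | Support   | 139234 | 12   
1  | Carol | Sales     | 138099 | 21   
4  | Eve   | Marketing | 74465  | 6    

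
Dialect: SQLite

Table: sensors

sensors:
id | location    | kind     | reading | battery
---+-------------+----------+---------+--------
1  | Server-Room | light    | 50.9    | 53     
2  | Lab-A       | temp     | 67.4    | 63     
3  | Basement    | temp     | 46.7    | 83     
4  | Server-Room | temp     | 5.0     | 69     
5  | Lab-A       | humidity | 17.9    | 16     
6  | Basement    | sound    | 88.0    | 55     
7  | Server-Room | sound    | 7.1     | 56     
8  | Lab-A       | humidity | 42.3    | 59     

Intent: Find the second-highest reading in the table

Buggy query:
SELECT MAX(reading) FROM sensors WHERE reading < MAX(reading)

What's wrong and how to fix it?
Bug: The inner MAX is an aggregate inside WHERE, which is not allowed

Fix: Compute the overall MAX in a subquery, then take MAX of rows below it

Corrected query:
SELECT MAX(reading) FROM sensors WHERE reading < (SELECT MAX(reading) FROM sensors)

Result:
MAX(reading)
------------
67.4        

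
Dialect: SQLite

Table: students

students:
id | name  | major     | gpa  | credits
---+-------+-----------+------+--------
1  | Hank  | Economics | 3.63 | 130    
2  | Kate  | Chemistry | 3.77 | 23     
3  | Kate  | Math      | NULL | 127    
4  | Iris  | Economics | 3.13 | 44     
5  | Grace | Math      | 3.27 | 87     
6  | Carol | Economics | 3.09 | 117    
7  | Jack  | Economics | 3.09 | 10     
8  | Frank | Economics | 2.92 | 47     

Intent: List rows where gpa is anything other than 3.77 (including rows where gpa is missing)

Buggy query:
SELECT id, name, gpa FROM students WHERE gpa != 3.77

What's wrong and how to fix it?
Bug: 'gpa != 3.77' is unknown when gpa is NULL, so NULL rows are silently excluded

Fix: Add an explicit OR gpa IS NULL to include the missing-value rows

Corrected query:
SELECT id, name, gpa FROM students WHERE gpa != 3.77 OR gpa IS NULL

Result:
id | name  | gpa 
---+-------+-----
1  | Hank  | 3.63
3  | Kate  | NULL
4  | Iris  | 3.13
5  | Grace | 3.27
6  | Carol | 3.09
7  | Jack  | 3.09
8  | Frank | 2.92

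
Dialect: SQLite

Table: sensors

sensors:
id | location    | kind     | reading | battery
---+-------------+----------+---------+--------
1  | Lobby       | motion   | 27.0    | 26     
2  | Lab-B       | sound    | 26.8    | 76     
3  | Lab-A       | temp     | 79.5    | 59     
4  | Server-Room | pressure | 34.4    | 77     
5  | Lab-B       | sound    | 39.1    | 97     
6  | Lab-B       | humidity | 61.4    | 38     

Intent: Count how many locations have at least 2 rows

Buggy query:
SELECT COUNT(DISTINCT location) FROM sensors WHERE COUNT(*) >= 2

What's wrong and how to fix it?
Bug: WHERE filters individual rows, not groups, so a group-level COUNT is invalid there

Fix: Use a subquery that GROUPs and filters with HAVING, then count its rows

Corrected query:
SELECT COUNT(*) FROM (SELECT location FROM sensors GROUP BY location HAVING COUNT(*) >= 2)

Result:
COUNT(*)
--------
1       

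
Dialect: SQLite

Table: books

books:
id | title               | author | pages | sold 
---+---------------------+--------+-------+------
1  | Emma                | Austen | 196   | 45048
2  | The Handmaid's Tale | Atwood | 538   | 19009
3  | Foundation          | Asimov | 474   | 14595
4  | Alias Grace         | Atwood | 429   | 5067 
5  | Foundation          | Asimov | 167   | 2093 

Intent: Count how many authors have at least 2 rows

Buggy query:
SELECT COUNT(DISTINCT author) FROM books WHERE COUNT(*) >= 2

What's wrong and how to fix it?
Bug: COUNT(*) cannot appear in WHERE; the per-group count doesn't exist yet

Fix: Group first with HAVING COUNT(*) >= 2, then COUNT the resulting groups

Corrected query:
SELECT COUNT(*) FROM (SELECT author FROM books GROUP BY author HAVING COUNT(*) >= 2)

Result:
COUNT(*)
--------
2       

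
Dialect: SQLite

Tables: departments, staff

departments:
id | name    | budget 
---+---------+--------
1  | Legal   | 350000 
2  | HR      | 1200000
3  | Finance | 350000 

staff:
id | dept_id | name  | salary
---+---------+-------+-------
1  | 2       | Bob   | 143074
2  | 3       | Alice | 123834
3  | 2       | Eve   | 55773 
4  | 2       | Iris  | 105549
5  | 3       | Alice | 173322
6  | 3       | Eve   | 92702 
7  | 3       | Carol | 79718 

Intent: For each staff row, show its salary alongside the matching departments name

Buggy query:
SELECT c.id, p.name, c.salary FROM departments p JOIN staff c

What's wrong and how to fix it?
Bug: Missing join condition: each staff row is matched to all departments rows instead of just its own

Fix: Add ON c.dept_id = p.id to the JOIN

Corrected query:
SELECT c.id, p.name, c.salary FROM departments p JOIN staff c ON c.dept_id = p.id

Result:
id | name    | salary
---+---------+-------
1  | HR      | 143074
2  | Finance | 123834
3  | HR      | 55773 
4  | HR      | 105549
5  | Finance | 173322
6  | Finance | 92702 
7  | Finance | 79718 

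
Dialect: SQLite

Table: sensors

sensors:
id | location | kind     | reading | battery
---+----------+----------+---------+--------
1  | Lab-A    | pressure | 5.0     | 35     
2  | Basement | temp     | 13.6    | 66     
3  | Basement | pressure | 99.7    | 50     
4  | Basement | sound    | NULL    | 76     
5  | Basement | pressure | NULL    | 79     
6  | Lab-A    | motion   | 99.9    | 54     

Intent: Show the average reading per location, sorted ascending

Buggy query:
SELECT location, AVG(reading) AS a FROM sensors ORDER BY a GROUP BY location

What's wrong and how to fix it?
Bug: GROUP BY must precede ORDER BY

Fix: Reorder: SELECT … FROM … GROUP BY … ORDER BY …

Corrected query:
SELECT location, AVG(reading) AS a FROM sensors GROUP BY location ORDER BY a

Result:
location | a    
---------+------
Lab-A    | 52.45
Basement | 56.65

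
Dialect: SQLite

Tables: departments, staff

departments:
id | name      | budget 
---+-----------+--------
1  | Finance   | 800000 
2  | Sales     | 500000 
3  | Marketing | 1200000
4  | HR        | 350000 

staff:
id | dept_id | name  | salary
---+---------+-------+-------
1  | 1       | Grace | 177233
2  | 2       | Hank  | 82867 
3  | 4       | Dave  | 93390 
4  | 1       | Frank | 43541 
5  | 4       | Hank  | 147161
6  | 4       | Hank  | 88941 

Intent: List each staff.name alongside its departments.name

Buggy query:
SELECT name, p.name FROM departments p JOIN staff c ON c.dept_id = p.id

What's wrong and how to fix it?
Bug: Both tables have a 'name' column; the unqualified reference is ambiguous

Fix: Qualify the column with its table alias (c.name)

Corrected query:
SELECT c.name, p.name FROM departments p JOIN staff c ON c.dept_id = p.id

Result:
name  | name   
------+--------
Grace | Finance
Hank  | Sales  
Dave  | HR     
Frank | Finance
Hank  | HR     
Hank  | HR     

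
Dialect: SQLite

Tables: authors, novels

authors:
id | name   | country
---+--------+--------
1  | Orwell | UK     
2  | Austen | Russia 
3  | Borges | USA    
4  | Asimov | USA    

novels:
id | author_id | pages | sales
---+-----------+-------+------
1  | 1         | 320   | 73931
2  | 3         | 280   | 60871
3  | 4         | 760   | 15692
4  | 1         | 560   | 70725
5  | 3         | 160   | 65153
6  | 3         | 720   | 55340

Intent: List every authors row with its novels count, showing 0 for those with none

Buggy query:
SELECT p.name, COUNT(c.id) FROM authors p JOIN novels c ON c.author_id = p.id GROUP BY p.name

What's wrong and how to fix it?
Bug: INNER JOIN drops authors rows that have no matching novels rows

Fix: Use LEFT JOIN so parents without children still appear (COUNT(c.id) gives 0)

Corrected query:
SELECT p.name, COUNT(c.id) FROM authors p LEFT JOIN novels c ON c.author_id = p.id GROUP BY p.name

Result:
name   | COUNT(c.id)
-------+------------
Asimov | 1          
Austen | 0          
Borges | 3          
Orwell | 2          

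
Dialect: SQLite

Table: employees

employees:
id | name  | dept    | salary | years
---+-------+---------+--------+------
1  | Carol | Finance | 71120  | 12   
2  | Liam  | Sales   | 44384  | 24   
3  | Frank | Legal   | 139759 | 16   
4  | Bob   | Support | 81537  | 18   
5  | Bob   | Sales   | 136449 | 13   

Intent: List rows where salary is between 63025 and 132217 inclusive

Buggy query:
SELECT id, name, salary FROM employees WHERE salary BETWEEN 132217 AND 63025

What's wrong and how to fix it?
Bug: The bounds are reversed; BETWEEN a AND b requires a <= b to match anything

Fix: Write BETWEEN 63025 AND 132217

Corrected query:
SELECT id, name, salary FROM employees WHERE salary BETWEEN 63025 AND 132217

Result:
id | name  | salary
---+-------+-------
1  | Carol | 71120 
4  | Bob   | 81537 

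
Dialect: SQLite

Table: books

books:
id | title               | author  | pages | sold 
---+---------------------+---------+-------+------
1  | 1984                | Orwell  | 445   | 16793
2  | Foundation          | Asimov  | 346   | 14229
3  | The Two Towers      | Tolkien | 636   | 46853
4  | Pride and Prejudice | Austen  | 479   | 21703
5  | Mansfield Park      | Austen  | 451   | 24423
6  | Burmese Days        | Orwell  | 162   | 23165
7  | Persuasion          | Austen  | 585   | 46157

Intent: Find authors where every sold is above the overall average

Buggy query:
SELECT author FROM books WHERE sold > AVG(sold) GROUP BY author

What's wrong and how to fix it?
Bug: WHERE evaluates per row before aggregation, so AVG() is unavailable

Fix: Compute the overall average in a scalar subquery and compare each group's MIN against it in HAVING

Corrected query:
SELECT author FROM books GROUP BY author HAVING MIN(sold) > (SELECT AVG(sold) FROM books)

Result:
author 
-------
Tolkien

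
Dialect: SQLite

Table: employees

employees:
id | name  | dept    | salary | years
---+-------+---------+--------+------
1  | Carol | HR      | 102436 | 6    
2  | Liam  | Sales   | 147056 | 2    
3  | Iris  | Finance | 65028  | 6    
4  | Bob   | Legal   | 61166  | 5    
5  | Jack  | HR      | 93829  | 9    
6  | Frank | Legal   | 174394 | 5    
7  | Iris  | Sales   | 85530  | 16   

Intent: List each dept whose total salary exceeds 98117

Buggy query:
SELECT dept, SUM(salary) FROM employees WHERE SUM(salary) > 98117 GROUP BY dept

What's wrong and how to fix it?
Bug: SUM(salary) is an aggregate, but WHERE filters rows before aggregation

Fix: Move the aggregate condition to a HAVING clause

Corrected query:
SELECT dept, SUM(salary) FROM employees GROUP BY dept HAVING SUM(salary) > 98117

Result:
dept  | SUM(salary)
------+------------
HR    | 196265     
Legal | 235560     
Sales | 232586     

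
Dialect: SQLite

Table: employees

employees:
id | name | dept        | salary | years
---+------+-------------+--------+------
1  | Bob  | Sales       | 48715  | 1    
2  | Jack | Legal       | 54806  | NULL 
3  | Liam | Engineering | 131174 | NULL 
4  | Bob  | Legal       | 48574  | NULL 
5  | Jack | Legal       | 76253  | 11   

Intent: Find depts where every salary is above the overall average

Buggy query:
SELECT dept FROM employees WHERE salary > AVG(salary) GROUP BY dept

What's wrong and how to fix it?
Bug: WHERE evaluates per row before aggregation, so AVG() is unavailable

Fix: Compute the overall average in a scalar subquery and compare each group's MIN against it in HAVING

Corrected query:
SELECT dept FROM employees GROUP BY dept HAVING MIN(salary) > (SELECT AVG(salary) FROM employees)

Result:
dept       
-----------
Engineering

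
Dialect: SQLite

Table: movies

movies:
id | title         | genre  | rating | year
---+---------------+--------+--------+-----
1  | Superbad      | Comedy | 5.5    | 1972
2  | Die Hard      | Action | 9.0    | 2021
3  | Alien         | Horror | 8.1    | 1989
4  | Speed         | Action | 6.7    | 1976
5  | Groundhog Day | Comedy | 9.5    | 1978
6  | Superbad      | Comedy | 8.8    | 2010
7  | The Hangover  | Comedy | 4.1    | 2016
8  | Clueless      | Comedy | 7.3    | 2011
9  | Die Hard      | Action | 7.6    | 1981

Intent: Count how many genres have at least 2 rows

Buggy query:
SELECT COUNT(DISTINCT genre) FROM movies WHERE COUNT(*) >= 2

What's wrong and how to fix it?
Bug: COUNT(*) cannot appear in WHERE; the per-group count doesn't exist yet

Fix: Group first with HAVING COUNT(*) >= 2, then COUNT the resulting groups

Corrected query:
SELECT COUNT(*) FROM (SELECT genre FROM movies GROUP BY genre HAVING COUNT(*) >= 2)

Result:
COUNT(*)
--------
2       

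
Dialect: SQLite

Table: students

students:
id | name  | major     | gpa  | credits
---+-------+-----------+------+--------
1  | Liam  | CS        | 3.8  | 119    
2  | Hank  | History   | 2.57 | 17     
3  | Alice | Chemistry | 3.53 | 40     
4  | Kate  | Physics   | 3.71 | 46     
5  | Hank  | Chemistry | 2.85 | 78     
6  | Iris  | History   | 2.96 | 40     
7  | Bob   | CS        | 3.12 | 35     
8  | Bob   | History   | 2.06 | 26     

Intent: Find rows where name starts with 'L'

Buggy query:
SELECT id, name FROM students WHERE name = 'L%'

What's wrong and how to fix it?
Bug: Wildcards only work with LIKE; '=' treats '%' as a literal character

Fix: Replace '=' with LIKE so 'L%' is treated as a pattern

Corrected query:
SELECT id, name FROM students WHERE name LIKE 'L%'

Result:
id | name
---+-----
1  | Liam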